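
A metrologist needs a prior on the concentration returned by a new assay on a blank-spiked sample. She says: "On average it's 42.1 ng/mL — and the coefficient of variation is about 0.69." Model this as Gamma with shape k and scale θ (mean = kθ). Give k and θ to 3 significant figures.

For Gamma(k, scale θ): mean = kθ, variance = kθ², so CV = 1/√k.
CV = 0.69, hence k = 1/CV² = 2.1.
Then θ = mean/k = 42.1/2.1 = 20.

k ≈ 2.1, θ ≈ 20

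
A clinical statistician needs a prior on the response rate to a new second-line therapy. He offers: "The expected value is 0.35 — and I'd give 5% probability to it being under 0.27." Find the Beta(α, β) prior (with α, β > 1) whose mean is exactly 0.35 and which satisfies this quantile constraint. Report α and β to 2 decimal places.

With mean 0.35 fixed, write α = 0.35s, β = 0.65s where s = α+β.
Need P(θ < 0.27) = 0.05 under Beta(0.35s, 0.65s). Normal approximation: (q−m)/√(m(1−m)/s) ≈ z_{0.05} = -1.64, so s ≈ 0.35·0.65·(-1.64)²/(0.27−0.35)² = 96.2.
At s = 96.2: P(θ<0.27) ≈ 0.045. Adjusting to match 0.05 gives s ≈ 90.83.
So α = 0.35·90.83 ≈ 31.79, β = 0.65·90.83 ≈ 59.04.

α ≈ 31.79, β ≈ 59.04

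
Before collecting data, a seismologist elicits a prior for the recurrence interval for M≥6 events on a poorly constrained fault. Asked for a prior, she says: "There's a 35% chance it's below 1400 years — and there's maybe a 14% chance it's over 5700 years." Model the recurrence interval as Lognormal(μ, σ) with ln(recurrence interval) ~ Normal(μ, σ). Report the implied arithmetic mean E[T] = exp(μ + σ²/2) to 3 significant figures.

If T ~ Lognormal(μ,σ) then ln T ~ Normal(μ,σ), so the p-quantile of ln T is μ + z_p·σ.
ln(1400) = 7.244 and ln(5700) = 8.648; z_{0.35} = -0.3853, z_{0.86} = 1.08.
σ = (8.648 − 7.244)/(1.08 − (-0.3853)) = 0.958.
μ = 7.244 − (-0.3853)·0.958 = 7.613.
E[T] = exp(μ + σ²/2) = exp(7.613 + 0.4588) = 3200 years.

E[T] ≈ 3200 years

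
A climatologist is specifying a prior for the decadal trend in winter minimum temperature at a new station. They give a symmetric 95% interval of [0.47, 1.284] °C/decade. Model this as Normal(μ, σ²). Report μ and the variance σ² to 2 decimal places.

μ = 0.88, σ² = 0.04

A symmetric 95% interval runs μ ± z·σ with z = 1.96.
Half-width = 0.407, so σ = 0.407/1.96 = 0.208 and σ² = 0.04.
μ is the interval midpoint, 0.88.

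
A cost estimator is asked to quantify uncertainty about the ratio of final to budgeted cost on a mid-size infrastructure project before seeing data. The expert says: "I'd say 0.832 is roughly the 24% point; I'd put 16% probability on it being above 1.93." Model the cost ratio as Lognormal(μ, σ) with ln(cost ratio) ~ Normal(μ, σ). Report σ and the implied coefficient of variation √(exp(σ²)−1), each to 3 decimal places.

If T ~ Lognormal(μ,σ) then ln T ~ Normal(μ,σ), so the p-quantile of ln T is μ + z_p·σ.
ln(0.832) = -0.1839 and ln(1.93) = 0.6575; z_{0.24} = -0.7063, z_{0.84} = 0.9945.
σ = (0.6575 − -0.1839)/(0.9945 − (-0.7063)) = 0.495.
μ = -0.1839 − (-0.7063)·0.495 = 0.166.
CV = √(exp(σ²)−1) = √(exp(0.2448)−1) = 0.527.

σ ≈ 0.495, CV ≈ 0.527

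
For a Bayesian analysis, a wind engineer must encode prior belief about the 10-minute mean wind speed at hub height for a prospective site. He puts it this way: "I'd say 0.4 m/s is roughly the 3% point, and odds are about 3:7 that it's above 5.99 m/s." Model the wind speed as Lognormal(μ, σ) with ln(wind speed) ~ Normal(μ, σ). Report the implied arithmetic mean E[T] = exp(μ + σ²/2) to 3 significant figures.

If T ~ Lognormal(μ,σ) then ln T ~ Normal(μ,σ), so the p-quantile of ln T is μ + z_p·σ.
ln(0.4) = -0.9163 and ln(5.99) = 1.79; z_{0.03} = -1.881, z_{0.7} = 0.5244.
σ = (1.79 − -0.9163)/(0.5244 − (-1.881)) = 1.125.
μ = -0.9163 − (-1.881)·1.125 = 1.200.
E[T] = exp(μ + σ²/2) = exp(1.200 + 0.6331) = 6.25 m/s.

E[T] ≈ 6.25 m/s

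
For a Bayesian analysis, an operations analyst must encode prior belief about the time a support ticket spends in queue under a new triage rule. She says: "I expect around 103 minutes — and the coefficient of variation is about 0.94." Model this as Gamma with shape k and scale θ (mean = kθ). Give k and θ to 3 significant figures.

For Gamma(k, scale θ): mean = kθ, variance = kθ², so CV = 1/√k.
CV = 0.94, hence k = 1/CV² = 1.13.
Then θ = mean/k = 103/1.13 = 91.

k ≈ 1.13, θ ≈ 91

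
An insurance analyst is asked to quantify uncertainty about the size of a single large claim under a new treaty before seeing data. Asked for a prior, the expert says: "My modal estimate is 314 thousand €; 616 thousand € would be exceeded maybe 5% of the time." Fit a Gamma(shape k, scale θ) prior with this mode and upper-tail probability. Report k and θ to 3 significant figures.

k ≈ 7.11, θ ≈ 51.4

Gamma(k,θ) with k>1 has mode (k−1)θ, so θ = 314/(k−1).
Need P(X < 616) = 0.95 with θ tied to k this way. Start at k = 2, θ = 314: P(X<616) ≈ 0.584.
Too low — raise k to concentrate. Iterating converges to k ≈ 7.11.
Then θ = 314/(7.11−1) ≈ 51.4.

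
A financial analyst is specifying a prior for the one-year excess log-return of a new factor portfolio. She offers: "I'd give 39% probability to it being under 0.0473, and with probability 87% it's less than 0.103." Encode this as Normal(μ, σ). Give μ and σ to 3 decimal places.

For Normal(μ,σ), the p-quantile is μ + z_p·σ. Here z_{0.39} = -0.2793, z_{0.87} = 1.126.
So 0.0473 = μ − 0.2793σ and 0.103 = μ + 1.126σ.
Subtracting: σ = (0.103 − 0.0473)/(1.126 − (-0.2793)) = 0.040.
Then μ = 0.0473 − (-0.2793)·0.040 = 0.058.

μ = 0.058, σ = 0.040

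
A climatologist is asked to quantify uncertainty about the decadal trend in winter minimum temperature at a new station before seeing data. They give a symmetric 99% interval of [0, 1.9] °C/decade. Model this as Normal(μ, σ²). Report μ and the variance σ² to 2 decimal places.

μ = 0.95, σ² = 0.14

A symmetric 99% interval runs μ ± z·σ with z = 2.576.
Half-width = 0.95, so σ = 0.95/2.576 = 0.369 and σ² = 0.14.
μ is the interval midpoint, 0.95.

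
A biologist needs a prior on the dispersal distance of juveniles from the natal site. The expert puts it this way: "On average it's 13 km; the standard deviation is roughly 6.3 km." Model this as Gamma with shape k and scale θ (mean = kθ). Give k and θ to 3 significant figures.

For Gamma(k, scale θ): mean = kθ, variance = kθ², so CV = 1/√k.
CV = SD/mean = 6.3/13 = 0.4846, hence k = 1/CV² = 4.26.
Then θ = mean/k = 13/4.26 = 3.05.

k ≈ 4.26, θ ≈ 3.05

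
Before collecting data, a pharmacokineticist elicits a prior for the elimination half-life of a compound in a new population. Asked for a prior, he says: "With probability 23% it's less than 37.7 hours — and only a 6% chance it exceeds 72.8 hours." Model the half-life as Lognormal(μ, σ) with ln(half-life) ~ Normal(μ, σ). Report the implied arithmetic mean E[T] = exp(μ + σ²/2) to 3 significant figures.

If T ~ Lognormal(μ,σ) then ln T ~ Normal(μ,σ), so the p-quantile of ln T is μ + z_p·σ.
ln(37.7) = 3.63 and ln(72.8) = 4.288; z_{0.23} = -0.7388, z_{0.94} = 1.555.
σ = (4.288 − 3.63)/(1.555 − (-0.7388)) = 0.287.
μ = 3.63 − (-0.7388)·0.287 = 3.842.
E[T] = exp(μ + σ²/2) = exp(3.842 + 0.0412) = 48.6 hours.

E[T] ≈ 48.6 hours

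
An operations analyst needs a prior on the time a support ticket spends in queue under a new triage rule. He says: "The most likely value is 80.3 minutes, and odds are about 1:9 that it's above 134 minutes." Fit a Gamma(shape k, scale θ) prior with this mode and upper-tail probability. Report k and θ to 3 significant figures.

Gamma(k,θ) with k>1 has mode (k−1)θ, so θ = 80.3/(k−1).
Need P(X < 134) = 0.9 with θ tied to k this way. Start at k = 2, θ = 80.3: P(X<134) ≈ 0.497.
Too low — raise k to concentrate. Iterating converges to k ≈ 8.2.
Then θ = 80.3/(8.2−1) ≈ 11.1.

k ≈ 8.2, θ ≈ 11.1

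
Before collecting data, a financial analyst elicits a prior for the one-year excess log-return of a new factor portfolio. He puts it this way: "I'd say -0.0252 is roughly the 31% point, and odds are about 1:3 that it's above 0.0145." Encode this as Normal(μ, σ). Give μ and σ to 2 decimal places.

μ = -0.01, σ = 0.03

The p-quantile of Normal(μ,σ) is μ + z_p·σ, with z_{0.31} = -0.4959 and z_{0.75} = 0.6745.
Eliminate σ: μ = (z₂·x₁ − z₁·x₂)/(z₂ − z₁) = (0.6745·-0.0252 − (-0.4959)·0.0145)/1.17 = -0.01.
Then σ = (x₂ − x₁)/(z₂ − z₁) = (0.0145 − -0.0252)/1.17 = 0.03.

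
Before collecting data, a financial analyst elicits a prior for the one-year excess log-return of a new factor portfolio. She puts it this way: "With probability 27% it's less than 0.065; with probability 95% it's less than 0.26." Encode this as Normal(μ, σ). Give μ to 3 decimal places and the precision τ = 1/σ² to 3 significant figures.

μ = 0.118, τ = 134

For Normal(μ,σ), the p-quantile is μ + z_p·σ. Here z_{0.27} = -0.6128, z_{0.95} = 1.645.
So 0.065 = μ − 0.6128σ and 0.26 = μ + 1.645σ.
Subtracting: σ = (0.26 − 0.065)/(1.645 − (-0.6128)) = 0.086.
Then μ = 0.065 − (-0.6128)·0.086 = 0.118.
Precision τ = 1/σ² = 1/0.08637² = 134.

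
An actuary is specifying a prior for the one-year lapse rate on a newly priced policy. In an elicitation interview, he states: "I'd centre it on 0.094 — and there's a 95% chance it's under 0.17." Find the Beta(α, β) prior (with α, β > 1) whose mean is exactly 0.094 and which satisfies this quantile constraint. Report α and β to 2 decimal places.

α ≈ 4.62, β ≈ 44.56

With mean 0.094 fixed, write α = 0.094s, β = 0.906s where s = α+β.
Need P(θ < 0.17) = 0.95 under Beta(0.094s, 0.906s). Normal approximation: (q−m)/√(m(1−m)/s) ≈ z_{0.95} = 1.64, so s ≈ 0.094·0.906·(1.64)²/(0.17−0.094)² = 39.9.
At s = 39.9: P(θ<0.17) ≈ 0.934. Adjusting to match 0.95 gives s ≈ 49.18.
So α = 0.094·49.18 ≈ 4.62, β = 0.906·49.18 ≈ 44.56.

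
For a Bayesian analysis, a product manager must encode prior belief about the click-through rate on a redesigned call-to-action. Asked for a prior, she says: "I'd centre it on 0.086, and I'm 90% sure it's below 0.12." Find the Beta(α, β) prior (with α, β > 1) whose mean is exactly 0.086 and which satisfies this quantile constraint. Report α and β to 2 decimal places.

With mean 0.086 fixed, write α = 0.086s, β = 0.914s where s = α+β.
Need P(θ < 0.12) = 0.9 under Beta(0.086s, 0.914s). Normal approximation: (q−m)/√(m(1−m)/s) ≈ z_{0.9} = 1.28, so s ≈ 0.086·0.914·(1.28)²/(0.12−0.086)² = 111.7.
At s = 111.7: P(θ<0.12) ≈ 0.894. Adjusting to match 0.9 gives s ≈ 119.26.
So α = 0.086·119.26 ≈ 10.26, β = 0.914·119.26 ≈ 109.00.

α ≈ 10.26, β ≈ 109.00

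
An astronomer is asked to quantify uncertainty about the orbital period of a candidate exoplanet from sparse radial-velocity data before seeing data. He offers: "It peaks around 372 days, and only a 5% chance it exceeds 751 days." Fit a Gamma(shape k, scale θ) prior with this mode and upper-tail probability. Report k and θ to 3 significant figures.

k ≈ 6.61, θ ≈ 66.3

Gamma(k,θ) with k>1 has mode (k−1)θ, so θ = 372/(k−1).
Need P(X < 751) = 0.95 with θ tied to k this way. Start at k = 2, θ = 372: P(X<751) ≈ 0.599.
Too low — raise k to concentrate. Iterating converges to k ≈ 6.61.
Then θ = 372/(6.61−1) ≈ 66.3.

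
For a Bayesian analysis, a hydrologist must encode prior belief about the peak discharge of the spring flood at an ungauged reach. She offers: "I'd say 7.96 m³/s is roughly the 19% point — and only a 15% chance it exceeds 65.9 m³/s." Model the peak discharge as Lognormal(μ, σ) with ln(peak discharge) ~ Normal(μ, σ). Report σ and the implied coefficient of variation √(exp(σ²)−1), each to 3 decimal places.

If T ~ Lognormal(μ,σ) then ln T ~ Normal(μ,σ), so the p-quantile of ln T is μ + z_p·σ.
ln(7.96) = 2.074 and ln(65.9) = 4.188; z_{0.19} = -0.8779, z_{0.85} = 1.036.
σ = (4.188 − 2.074)/(1.036 − (-0.8779)) = 1.104.
μ = 2.074 − (-0.8779)·1.104 = 3.044.
CV = √(exp(σ²)−1) = √(exp(1.2191)−1) = 1.544.

σ ≈ 1.104, CV ≈ 1.544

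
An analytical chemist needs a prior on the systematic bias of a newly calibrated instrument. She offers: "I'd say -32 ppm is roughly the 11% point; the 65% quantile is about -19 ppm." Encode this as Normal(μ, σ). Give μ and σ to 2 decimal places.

μ = -22.11, σ = 8.07

The p-quantile of Normal(μ,σ) is μ + z_p·σ, with z_{0.11} = -1.227 and z_{0.65} = 0.3853.
Eliminate σ: μ = (z₂·x₁ − z₁·x₂)/(z₂ − z₁) = (0.3853·-32 − (-1.227)·-19)/1.612 = -22.11.
Then σ = (x₂ − x₁)/(z₂ − z₁) = (-19 − -32)/1.612 = 8.07.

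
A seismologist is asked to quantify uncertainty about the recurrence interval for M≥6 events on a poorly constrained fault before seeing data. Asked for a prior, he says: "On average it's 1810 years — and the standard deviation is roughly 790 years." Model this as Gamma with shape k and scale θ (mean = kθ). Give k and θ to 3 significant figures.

k ≈ 5.25, θ ≈ 345

For Gamma(k, scale θ): mean = kθ, variance = kθ², so CV = 1/√k.
CV = SD/mean = 790/1810 = 0.4365, hence k = 1/CV² = 5.25.
Then θ = mean/k = 1810/5.25 = 345.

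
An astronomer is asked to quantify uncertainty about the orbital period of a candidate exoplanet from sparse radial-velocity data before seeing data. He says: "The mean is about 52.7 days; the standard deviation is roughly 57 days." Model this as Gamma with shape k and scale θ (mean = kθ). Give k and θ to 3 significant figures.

For Gamma(k, scale θ): mean = kθ, variance = kθ², so CV = 1/√k.
CV = SD/mean = 57/52.7 = 1.082, hence k = 1/CV² = 0.855.
Then θ = mean/k = 52.7/0.855 = 61.7.

k ≈ 0.855, θ ≈ 61.7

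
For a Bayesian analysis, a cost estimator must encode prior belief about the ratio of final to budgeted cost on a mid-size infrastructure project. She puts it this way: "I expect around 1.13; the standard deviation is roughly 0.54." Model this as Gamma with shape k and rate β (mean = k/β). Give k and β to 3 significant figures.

For Gamma(k, rate β): mean = k/β, variance = k/β², so CV = 1/√k.
CV = SD/mean = 0.54/1.13 = 0.4779, hence k = 1/CV² = 4.38.
Then β = k/mean = 4.38/1.13 = 3.88.

k ≈ 4.38, β ≈ 3.88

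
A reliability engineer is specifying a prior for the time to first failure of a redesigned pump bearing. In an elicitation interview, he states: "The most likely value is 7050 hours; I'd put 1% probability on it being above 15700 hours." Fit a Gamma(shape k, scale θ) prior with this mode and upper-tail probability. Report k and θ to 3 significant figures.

Gamma(k,θ) with k>1 has mode (k−1)θ, so θ = 7050/(k−1).
Need P(X < 15700) = 0.99 with θ tied to k this way. Start at k = 2, θ = 7050: P(X<15700) ≈ 0.652.
Too low — raise k to concentrate. Iterating converges to k ≈ 8.5.
Then θ = 7050/(8.5−1) ≈ 940.

k ≈ 8.5, θ ≈ 940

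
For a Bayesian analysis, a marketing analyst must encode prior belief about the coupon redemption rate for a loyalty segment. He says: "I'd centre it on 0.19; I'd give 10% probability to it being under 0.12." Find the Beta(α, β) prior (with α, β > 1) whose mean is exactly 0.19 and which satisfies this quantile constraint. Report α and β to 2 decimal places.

With mean 0.19 fixed, write α = 0.19s, β = 0.81s where s = α+β.
Need P(θ < 0.12) = 0.1 under Beta(0.19s, 0.81s). Normal approximation: (q−m)/√(m(1−m)/s) ≈ z_{0.1} = -1.28, so s ≈ 0.19·0.81·(-1.28)²/(0.12−0.19)² = 51.6.
At s = 51.6: P(θ<0.12) ≈ 0.087. Adjusting to match 0.1 gives s ≈ 46.41.
So α = 0.19·46.41 ≈ 8.82, β = 0.81·46.41 ≈ 37.59.

α ≈ 8.82, β ≈ 37.59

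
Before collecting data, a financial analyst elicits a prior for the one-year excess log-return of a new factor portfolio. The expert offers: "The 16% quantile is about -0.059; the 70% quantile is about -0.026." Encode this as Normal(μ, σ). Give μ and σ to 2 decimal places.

μ = -0.04, σ = 0.02

The p-quantile of Normal(μ,σ) is μ + z_p·σ, with z_{0.16} = -0.9945 and z_{0.7} = 0.5244.
Eliminate σ: μ = (z₂·x₁ − z₁·x₂)/(z₂ − z₁) = (0.5244·-0.059 − (-0.9945)·-0.026)/1.519 = -0.04.
Then σ = (x₂ − x₁)/(z₂ − z₁) = (-0.026 − -0.059)/1.519 = 0.02.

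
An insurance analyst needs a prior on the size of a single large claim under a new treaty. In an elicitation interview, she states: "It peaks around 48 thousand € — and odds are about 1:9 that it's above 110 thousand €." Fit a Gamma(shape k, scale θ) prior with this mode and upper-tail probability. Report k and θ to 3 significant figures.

Gamma(k,θ) with k>1 has mode (k−1)θ, so θ = 48/(k−1).
Need P(X < 110) = 0.9 with θ tied to k this way. Start at k = 2, θ = 48: P(X<110) ≈ 0.667.
Too low — raise k to concentrate. Iterating converges to k ≈ 3.8.
Then θ = 48/(3.8−1) ≈ 17.2.

k ≈ 3.8, θ ≈ 17.2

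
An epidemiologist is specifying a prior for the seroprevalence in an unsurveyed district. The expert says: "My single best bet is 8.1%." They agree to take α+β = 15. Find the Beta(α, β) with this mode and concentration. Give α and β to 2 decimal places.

α = 2.05, β = 12.95

For α,β > 1 the Beta mode is (α−1)/(α+β−2). With α+β = 15, the mode is (α−1)/13.
Set (α−1)/13 = 0.081 → α = 1 + 0.081·13 = 2.05.
β = 15 − α = 12.95.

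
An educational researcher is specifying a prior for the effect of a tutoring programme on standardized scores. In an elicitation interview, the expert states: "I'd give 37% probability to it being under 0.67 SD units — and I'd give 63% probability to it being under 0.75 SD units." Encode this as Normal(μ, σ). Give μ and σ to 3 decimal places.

μ = 0.710, σ = 0.121

The p-quantile of Normal(μ,σ) is μ + z_p·σ, with z_{0.37} = -0.3319 and z_{0.63} = 0.3319.
Eliminate σ: μ = (z₂·x₁ − z₁·x₂)/(z₂ − z₁) = (0.3319·0.67 − (-0.3319)·0.75)/0.6637 = 0.710.
Then σ = (x₂ − x₁)/(z₂ − z₁) = (0.75 − 0.67)/0.6637 = 0.121.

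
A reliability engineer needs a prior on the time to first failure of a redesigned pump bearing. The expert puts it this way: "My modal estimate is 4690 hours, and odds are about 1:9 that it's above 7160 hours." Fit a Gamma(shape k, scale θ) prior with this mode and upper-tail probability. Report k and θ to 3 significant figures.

Gamma(k,θ) with k>1 has mode (k−1)θ, so θ = 4690/(k−1).
Need P(X < 7160) = 0.9 with θ tied to k this way. Start at k = 2, θ = 4690: P(X<7160) ≈ 0.451.
Too low — raise k to concentrate. Iterating converges to k ≈ 11.4.
Then θ = 4690/(11.4−1) ≈ 450.

k ≈ 11.4, θ ≈ 450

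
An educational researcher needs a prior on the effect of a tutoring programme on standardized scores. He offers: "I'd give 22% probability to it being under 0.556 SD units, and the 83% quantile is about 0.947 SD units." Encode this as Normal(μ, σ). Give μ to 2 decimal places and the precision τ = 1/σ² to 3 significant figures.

The p-quantile of Normal(μ,σ) is μ + z_p·σ, with z_{0.22} = -0.7722 and z_{0.83} = 0.9542.
Eliminate σ: μ = (z₂·x₁ − z₁·x₂)/(z₂ − z₁) = (0.9542·0.556 − (-0.7722)·0.947)/1.726 = 0.73.
Then σ = (x₂ − x₁)/(z₂ − z₁) = (0.947 − 0.556)/1.726 = 0.23.
Precision τ = 1/σ² = 1/0.2265² = 19.5.

μ = 0.73, τ = 19.5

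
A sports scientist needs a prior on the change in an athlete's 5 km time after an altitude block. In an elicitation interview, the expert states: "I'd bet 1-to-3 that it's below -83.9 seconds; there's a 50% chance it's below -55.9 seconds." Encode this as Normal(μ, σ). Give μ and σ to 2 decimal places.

The p-quantile of Normal(μ,σ) is μ + z_p·σ, with z_{0.25} = -0.6745 and z_{0.5} = 0.
Eliminate σ: μ = (z₂·x₁ − z₁·x₂)/(z₂ − z₁) = (0·-83.9 − (-0.6745)·-55.9)/0.6745 = -55.90.
Then σ = (x₂ − x₁)/(z₂ − z₁) = (-55.9 − -83.9)/0.6745 = 41.51.

μ = -55.90, σ = 41.51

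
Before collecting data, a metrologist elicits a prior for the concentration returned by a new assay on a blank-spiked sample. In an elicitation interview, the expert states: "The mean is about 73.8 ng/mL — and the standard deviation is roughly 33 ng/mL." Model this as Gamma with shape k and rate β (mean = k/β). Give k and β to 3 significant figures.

k ≈ 5, β ≈ 0.0678

For Gamma(k, rate β): mean = k/β, variance = k/β², so CV = 1/√k.
CV = SD/mean = 33/73.8 = 0.4472, hence k = 1/CV² = 5.
Then β = k/mean = 5/73.8 = 0.0678.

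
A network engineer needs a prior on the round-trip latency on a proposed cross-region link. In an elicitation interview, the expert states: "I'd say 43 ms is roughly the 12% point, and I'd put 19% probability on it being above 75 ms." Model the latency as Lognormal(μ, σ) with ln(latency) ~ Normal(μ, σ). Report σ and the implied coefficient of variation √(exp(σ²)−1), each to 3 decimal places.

σ ≈ 0.271, CV ≈ 0.276

If T ~ Lognormal(μ,σ) then ln T ~ Normal(μ,σ), so the p-quantile of ln T is μ + z_p·σ.
ln(43) = 3.761 and ln(75) = 4.317; z_{0.12} = -1.175, z_{0.81} = 0.8779.
σ = (4.317 − 3.761)/(0.8779 − (-1.175)) = 0.271.
μ = 3.761 − (-1.175)·0.271 = 4.080.
CV = √(exp(σ²)−1) = √(exp(0.0734)−1) = 0.276.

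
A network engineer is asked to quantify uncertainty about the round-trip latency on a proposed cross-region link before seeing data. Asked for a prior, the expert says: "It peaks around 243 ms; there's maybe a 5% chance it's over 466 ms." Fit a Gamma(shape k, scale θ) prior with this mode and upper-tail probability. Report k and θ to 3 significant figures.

k ≈ 7.55, θ ≈ 37.1

Gamma(k,θ) with k>1 has mode (k−1)θ, so θ = 243/(k−1).
Need P(X < 466) = 0.95 with θ tied to k this way. Start at k = 2, θ = 243: P(X<466) ≈ 0.571.
Too low — raise k to concentrate. Iterating converges to k ≈ 7.55.
Then θ = 243/(7.55−1) ≈ 37.1.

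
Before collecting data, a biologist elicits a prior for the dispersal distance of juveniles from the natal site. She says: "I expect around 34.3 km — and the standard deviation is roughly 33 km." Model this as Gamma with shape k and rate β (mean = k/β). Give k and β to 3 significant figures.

For Gamma(k, rate β): mean = k/β, variance = k/β², so CV = 1/√k.
CV = SD/mean = 33/34.3 = 0.9621, hence k = 1/CV² = 1.08.
Then β = k/mean = 1.08/34.3 = 0.0315.

k ≈ 1.08, β ≈ 0.0315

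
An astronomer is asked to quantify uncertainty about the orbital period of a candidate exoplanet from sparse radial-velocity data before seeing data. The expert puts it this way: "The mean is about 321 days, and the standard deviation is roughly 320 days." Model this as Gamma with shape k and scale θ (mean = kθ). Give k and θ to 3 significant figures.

k ≈ 1.01, θ ≈ 319

For Gamma(k, scale θ): mean = kθ, variance = kθ², so CV = 1/√k.
CV = SD/mean = 320/321 = 0.9969, hence k = 1/CV² = 1.01.
Then θ = mean/k = 321/1.01 = 319.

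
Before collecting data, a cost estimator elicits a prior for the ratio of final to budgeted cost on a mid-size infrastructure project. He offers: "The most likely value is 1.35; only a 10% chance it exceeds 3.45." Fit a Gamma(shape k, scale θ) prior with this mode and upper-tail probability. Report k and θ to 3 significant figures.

k ≈ 3.18, θ ≈ 0.619

Gamma(k,θ) with k>1 has mode (k−1)θ, so θ = 1.35/(k−1).
Need P(X < 3.45) = 0.9 with θ tied to k this way. Start at k = 2, θ = 1.35: P(X<3.45) ≈ 0.724.
Too low — raise k to concentrate. Iterating converges to k ≈ 3.18.
Then θ = 1.35/(3.18−1) ≈ 0.619.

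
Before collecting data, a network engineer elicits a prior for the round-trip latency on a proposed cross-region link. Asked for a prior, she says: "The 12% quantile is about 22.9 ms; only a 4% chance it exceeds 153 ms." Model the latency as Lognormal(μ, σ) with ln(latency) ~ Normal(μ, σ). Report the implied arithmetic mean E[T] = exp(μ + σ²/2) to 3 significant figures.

If T ~ Lognormal(μ,σ) then ln T ~ Normal(μ,σ), so the p-quantile of ln T is μ + z_p·σ.
ln(22.9) = 3.131 and ln(153) = 5.03; z_{0.12} = -1.175, z_{0.96} = 1.751.
σ = (5.03 − 3.131)/(1.751 − (-1.175)) = 0.649.
μ = 3.131 − (-1.175)·0.649 = 3.894.
E[T] = exp(μ + σ²/2) = exp(3.894 + 0.2107) = 60.6 ms.

E[T] ≈ 60.6 ms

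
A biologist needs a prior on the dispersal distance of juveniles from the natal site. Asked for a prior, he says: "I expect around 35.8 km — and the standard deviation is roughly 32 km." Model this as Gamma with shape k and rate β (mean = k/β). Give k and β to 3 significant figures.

k ≈ 1.25, β ≈ 0.035

For Gamma(k, rate β): mean = k/β, variance = k/β², so CV = 1/√k.
CV = SD/mean = 32/35.8 = 0.8939, hence k = 1/CV² = 1.25.
Then β = k/mean = 1.25/35.8 = 0.035.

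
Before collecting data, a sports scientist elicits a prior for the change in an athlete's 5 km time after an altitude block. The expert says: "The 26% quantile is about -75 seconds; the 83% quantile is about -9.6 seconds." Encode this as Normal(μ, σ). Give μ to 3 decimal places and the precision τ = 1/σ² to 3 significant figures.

The p-quantile of Normal(μ,σ) is μ + z_p·σ, with z_{0.26} = -0.6433 and z_{0.83} = 0.9542.
Eliminate σ: μ = (z₂·x₁ − z₁·x₂)/(z₂ − z₁) = (0.9542·-75 − (-0.6433)·-9.6)/1.598 = -48.662.
Then σ = (x₂ − x₁)/(z₂ − z₁) = (-9.6 − -75)/1.598 = 40.939.
Precision τ = 1/σ² = 1/40.94² = 0.000597.

μ = -48.662, τ = 0.000597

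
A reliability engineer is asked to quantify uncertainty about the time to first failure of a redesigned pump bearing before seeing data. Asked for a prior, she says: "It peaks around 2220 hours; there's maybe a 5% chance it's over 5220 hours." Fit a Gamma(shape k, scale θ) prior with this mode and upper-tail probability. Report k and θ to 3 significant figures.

k ≈ 4.74, θ ≈ 594

Gamma(k,θ) with k>1 has mode (k−1)θ, so θ = 2220/(k−1).
Need P(X < 5220) = 0.95 with θ tied to k this way. Start at k = 2, θ = 2220: P(X<5220) ≈ 0.681.
Too low — raise k to concentrate. Iterating converges to k ≈ 4.74.
Then θ = 2220/(4.74−1) ≈ 594.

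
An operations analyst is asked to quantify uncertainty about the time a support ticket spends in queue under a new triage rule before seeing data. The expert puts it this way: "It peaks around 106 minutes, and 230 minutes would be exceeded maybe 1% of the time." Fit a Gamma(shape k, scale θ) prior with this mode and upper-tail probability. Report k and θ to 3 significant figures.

k ≈ 9.06, θ ≈ 13.2

Gamma(k,θ) with k>1 has mode (k−1)θ, so θ = 106/(k−1).
Need P(X < 230) = 0.99 with θ tied to k this way. Start at k = 2, θ = 106: P(X<230) ≈ 0.638.
Too low — raise k to concentrate. Iterating converges to k ≈ 9.06.
Then θ = 106/(9.06−1) ≈ 13.2.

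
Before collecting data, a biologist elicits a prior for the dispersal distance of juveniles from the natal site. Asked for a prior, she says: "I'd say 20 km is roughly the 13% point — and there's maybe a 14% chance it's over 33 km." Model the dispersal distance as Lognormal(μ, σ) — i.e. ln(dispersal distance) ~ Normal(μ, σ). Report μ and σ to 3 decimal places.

μ ≈ 3.251, σ ≈ 0.227

If T ~ Lognormal(μ,σ) then ln T ~ Normal(μ,σ), so the p-quantile of ln T is μ + z_p·σ.
ln(20) = 2.996 and ln(33) = 3.497; z_{0.13} = -1.126, z_{0.86} = 1.08.
σ = (3.497 − 2.996)/(1.08 − (-1.126)) = 0.227.
μ = 2.996 − (-1.126)·0.227 = 3.251.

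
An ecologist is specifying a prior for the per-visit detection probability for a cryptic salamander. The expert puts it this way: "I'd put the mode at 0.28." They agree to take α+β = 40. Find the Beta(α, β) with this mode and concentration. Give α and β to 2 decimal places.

For α,β > 1 the Beta mode is (α−1)/(α+β−2). With α+β = 40, the mode is (α−1)/38.
Set (α−1)/38 = 0.28 → α = 1 + 0.28·38 = 11.64.
β = 40 − α = 28.36.

α = 11.64, β = 28.36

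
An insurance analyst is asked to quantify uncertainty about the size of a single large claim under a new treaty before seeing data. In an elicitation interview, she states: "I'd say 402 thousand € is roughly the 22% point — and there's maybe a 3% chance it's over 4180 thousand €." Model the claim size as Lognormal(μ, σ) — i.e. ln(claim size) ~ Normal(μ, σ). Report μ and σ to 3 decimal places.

If T ~ Lognormal(μ,σ) then ln T ~ Normal(μ,σ), so the p-quantile of ln T is μ + z_p·σ.
ln(402) = 5.996 and ln(4180) = 8.338; z_{0.22} = -0.7722, z_{0.97} = 1.881.
σ = (8.338 − 5.996)/(1.881 − (-0.7722)) = 0.883.
μ = 5.996 − (-0.7722)·0.883 = 6.678.

μ ≈ 6.678, σ ≈ 0.883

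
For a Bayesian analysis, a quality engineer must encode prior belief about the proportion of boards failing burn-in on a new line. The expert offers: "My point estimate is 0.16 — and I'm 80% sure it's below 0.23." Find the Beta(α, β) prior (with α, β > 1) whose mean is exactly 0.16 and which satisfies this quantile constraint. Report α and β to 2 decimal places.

α ≈ 2.62, β ≈ 13.76

With mean 0.16 fixed, write α = 0.16s, β = 0.84s where s = α+β.
Need P(θ < 0.23) = 0.8 under Beta(0.16s, 0.84s). Normal approximation: (q−m)/√(m(1−m)/s) ≈ z_{0.8} = 0.842, so s ≈ 0.16·0.84·(0.842)²/(0.23−0.16)² = 19.4.
At s = 19.4: P(θ<0.23) ≈ 0.814. Adjusting to match 0.8 gives s ≈ 16.39.
So α = 0.16·16.39 ≈ 2.62, β = 0.84·16.39 ≈ 13.76.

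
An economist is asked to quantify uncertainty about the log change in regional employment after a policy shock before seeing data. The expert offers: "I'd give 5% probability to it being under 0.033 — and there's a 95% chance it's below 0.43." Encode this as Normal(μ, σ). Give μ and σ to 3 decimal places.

For Normal(μ,σ), the p-quantile is μ + z_p·σ. Here z_{0.05} = -1.645, z_{0.95} = 1.645.
So 0.033 = μ − 1.645σ and 0.43 = μ + 1.645σ.
Subtracting: σ = (0.43 − 0.033)/(1.645 − (-1.645)) = 0.121.
Then μ = 0.033 − (-1.645)·0.121 = 0.232.

μ = 0.232, σ = 0.121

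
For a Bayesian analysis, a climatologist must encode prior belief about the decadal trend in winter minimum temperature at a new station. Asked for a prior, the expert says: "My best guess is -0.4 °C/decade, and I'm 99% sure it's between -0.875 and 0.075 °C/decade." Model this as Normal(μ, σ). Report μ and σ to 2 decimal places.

A symmetric 99% interval runs μ ± z·σ with z = 2.576.
Half-width = 0.475, so σ = 0.475/2.576 = 0.18.
μ is the stated best guess, -0.40.

μ = -0.40, σ = 0.18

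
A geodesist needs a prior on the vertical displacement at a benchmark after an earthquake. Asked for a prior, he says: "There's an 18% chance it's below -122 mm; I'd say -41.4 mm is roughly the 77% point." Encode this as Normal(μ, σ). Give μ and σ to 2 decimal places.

The p-quantile of Normal(μ,σ) is μ + z_p·σ, with z_{0.18} = -0.9154 and z_{0.77} = 0.7388.
Eliminate σ: μ = (z₂·x₁ − z₁·x₂)/(z₂ − z₁) = (0.7388·-122 − (-0.9154)·-41.4)/1.654 = -77.40.
Then σ = (x₂ − x₁)/(z₂ − z₁) = (-41.4 − -122)/1.654 = 48.72.

μ = -77.40, σ = 48.72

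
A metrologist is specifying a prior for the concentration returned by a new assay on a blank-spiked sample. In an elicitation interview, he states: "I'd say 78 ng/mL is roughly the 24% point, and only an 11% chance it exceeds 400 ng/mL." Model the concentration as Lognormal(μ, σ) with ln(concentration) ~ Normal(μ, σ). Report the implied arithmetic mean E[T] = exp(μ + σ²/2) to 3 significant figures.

If T ~ Lognormal(μ,σ) then ln T ~ Normal(μ,σ), so the p-quantile of ln T is μ + z_p·σ.
ln(78) = 4.357 and ln(400) = 5.991; z_{0.24} = -0.7063, z_{0.89} = 1.227.
σ = (5.991 − 4.357)/(1.227 − (-0.7063)) = 0.846.
μ = 4.357 − (-0.7063)·0.846 = 4.954.
E[T] = exp(μ + σ²/2) = exp(4.954 + 0.3577) = 203 ng/mL.

E[T] ≈ 203 ng/mL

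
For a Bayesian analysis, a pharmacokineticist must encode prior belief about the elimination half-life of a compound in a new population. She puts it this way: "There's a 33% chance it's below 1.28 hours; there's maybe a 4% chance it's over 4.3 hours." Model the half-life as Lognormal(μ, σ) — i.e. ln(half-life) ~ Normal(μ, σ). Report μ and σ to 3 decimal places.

μ ≈ 0.490, σ ≈ 0.553

If T ~ Lognormal(μ,σ) then ln T ~ Normal(μ,σ), so the p-quantile of ln T is μ + z_p·σ.
ln(1.28) = 0.2469 and ln(4.3) = 1.459; z_{0.33} = -0.4399, z_{0.96} = 1.751.
σ = (1.459 − 0.2469)/(1.751 − (-0.4399)) = 0.553.
μ = 0.2469 − (-0.4399)·0.553 = 0.490.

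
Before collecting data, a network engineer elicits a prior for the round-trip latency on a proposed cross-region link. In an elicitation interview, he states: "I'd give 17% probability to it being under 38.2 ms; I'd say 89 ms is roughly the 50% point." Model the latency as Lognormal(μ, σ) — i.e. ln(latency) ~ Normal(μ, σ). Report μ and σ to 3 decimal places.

μ ≈ 4.489, σ ≈ 0.886

If T ~ Lognormal(μ,σ) then ln T ~ Normal(μ,σ), so the p-quantile of ln T is μ + z_p·σ.
ln(38.2) = 3.643 and ln(89) = 4.489; z_{0.17} = -0.9542, z_{0.5} = 0.
σ = (4.489 − 3.643)/(0 − (-0.9542)) = 0.886.
μ = 3.643 − (-0.9542)·0.886 = 4.489.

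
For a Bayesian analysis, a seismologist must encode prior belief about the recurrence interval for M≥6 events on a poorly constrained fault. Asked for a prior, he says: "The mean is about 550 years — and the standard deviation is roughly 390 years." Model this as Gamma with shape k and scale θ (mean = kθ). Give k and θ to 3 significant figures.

k ≈ 1.99, θ ≈ 277

For Gamma(k, scale θ): mean = kθ, variance = kθ², so CV = 1/√k.
CV = SD/mean = 390/550 = 0.7091, hence k = 1/CV² = 1.99.
Then θ = mean/k = 550/1.99 = 277.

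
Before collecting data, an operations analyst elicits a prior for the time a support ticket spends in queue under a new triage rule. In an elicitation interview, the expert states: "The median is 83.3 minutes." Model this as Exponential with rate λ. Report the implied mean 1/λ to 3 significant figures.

Exponential median = ln 2 / λ, so λ = ln 2 / 83.3 = 0.00832.
Mean = 1/λ = 120 minutes.

mean ≈ 120 minutes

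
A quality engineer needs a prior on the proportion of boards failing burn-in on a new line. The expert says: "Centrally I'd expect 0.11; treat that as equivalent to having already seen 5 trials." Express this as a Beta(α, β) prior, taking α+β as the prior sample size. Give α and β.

Under the effective-sample-size interpretation, Beta(α, β) has prior mean α/(α+β) and prior sample size α+β.
So α+β = 5 and α/(α+β) = 0.11, giving α = 0.11·5 = 0.55 and β = 5 − 0.55 = 4.45.

α = 0.55, β = 4.45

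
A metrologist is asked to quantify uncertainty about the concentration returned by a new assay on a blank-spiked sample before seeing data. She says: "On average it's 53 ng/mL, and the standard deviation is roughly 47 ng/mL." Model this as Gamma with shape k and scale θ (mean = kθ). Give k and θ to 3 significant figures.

For Gamma(k, scale θ): mean = kθ, variance = kθ², so CV = 1/√k.
CV = SD/mean = 47/53 = 0.8868, hence k = 1/CV² = 1.27.
Then θ = mean/k = 53/1.27 = 41.7.

k ≈ 1.27, θ ≈ 41.7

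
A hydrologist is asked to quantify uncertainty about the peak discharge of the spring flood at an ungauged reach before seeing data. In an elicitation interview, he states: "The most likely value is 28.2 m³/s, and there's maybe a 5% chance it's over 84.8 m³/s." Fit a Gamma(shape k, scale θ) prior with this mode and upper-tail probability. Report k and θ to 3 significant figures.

Gamma(k,θ) with k>1 has mode (k−1)θ, so θ = 28.2/(k−1).
Need P(X < 84.8) = 0.95 with θ tied to k this way. Start at k = 2, θ = 28.2: P(X<84.8) ≈ 0.802.
Too low — raise k to concentrate. Iterating converges to k ≈ 3.19.
Then θ = 28.2/(3.19−1) ≈ 12.9.

k ≈ 3.19, θ ≈ 12.9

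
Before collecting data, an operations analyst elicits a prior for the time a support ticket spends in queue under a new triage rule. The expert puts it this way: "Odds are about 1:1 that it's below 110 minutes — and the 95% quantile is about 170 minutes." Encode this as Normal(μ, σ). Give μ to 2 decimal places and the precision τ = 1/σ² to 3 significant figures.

μ = 110.00, τ = 0.000752

The p-quantile of Normal(μ,σ) is μ + z_p·σ, with z_{0.5} = 0 and z_{0.95} = 1.645.
Eliminate σ: μ = (z₂·x₁ − z₁·x₂)/(z₂ − z₁) = (1.645·110 − (0)·170)/1.645 = 110.00.
Then σ = (x₂ − x₁)/(z₂ − z₁) = (170 − 110)/1.645 = 36.48.
Precision τ = 1/σ² = 1/36.48² = 0.000752.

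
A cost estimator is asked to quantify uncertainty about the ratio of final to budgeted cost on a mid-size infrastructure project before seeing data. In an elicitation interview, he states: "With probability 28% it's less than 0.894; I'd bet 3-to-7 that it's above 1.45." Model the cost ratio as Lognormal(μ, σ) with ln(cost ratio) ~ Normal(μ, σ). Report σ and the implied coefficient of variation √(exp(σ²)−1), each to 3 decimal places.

If T ~ Lognormal(μ,σ) then ln T ~ Normal(μ,σ), so the p-quantile of ln T is μ + z_p·σ.
ln(0.894) = -0.112 and ln(1.45) = 0.3716; z_{0.28} = -0.5828, z_{0.7} = 0.5244.
σ = (0.3716 − -0.112)/(0.5244 − (-0.5828)) = 0.437.
μ = -0.112 − (-0.5828)·0.437 = 0.143.
CV = √(exp(σ²)−1) = √(exp(0.1908)−1) = 0.458.

σ ≈ 0.437, CV ≈ 0.458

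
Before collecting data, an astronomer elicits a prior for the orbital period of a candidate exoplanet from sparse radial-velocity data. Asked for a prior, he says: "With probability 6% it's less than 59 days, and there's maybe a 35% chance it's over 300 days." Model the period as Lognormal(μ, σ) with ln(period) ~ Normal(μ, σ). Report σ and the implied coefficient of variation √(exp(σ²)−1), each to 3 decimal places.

σ ≈ 0.838, CV ≈ 1.009

If T ~ Lognormal(μ,σ) then ln T ~ Normal(μ,σ), so the p-quantile of ln T is μ + z_p·σ.
ln(59) = 4.078 and ln(300) = 5.704; z_{0.06} = -1.555, z_{0.65} = 0.3853.
σ = (5.704 − 4.078)/(0.3853 − (-1.555)) = 0.838.
μ = 4.078 − (-1.555)·0.838 = 5.381.
CV = √(exp(σ²)−1) = √(exp(0.7026)−1) = 1.009.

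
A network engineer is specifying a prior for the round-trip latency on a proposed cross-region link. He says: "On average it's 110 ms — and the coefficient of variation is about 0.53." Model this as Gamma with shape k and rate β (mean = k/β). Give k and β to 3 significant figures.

For Gamma(k, rate β): mean = k/β, variance = k/β², so CV = 1/√k.
CV = 0.53, hence k = 1/CV² = 3.56.
Then β = k/mean = 3.56/110 = 0.0324.

k ≈ 3.56, β ≈ 0.0324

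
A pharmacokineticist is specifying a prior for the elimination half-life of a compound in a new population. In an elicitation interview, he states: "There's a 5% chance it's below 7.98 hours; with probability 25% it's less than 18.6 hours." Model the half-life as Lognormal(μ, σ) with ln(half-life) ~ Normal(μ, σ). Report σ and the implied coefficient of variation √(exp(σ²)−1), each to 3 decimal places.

σ ≈ 0.872, CV ≈ 1.067

If T ~ Lognormal(μ,σ) then ln T ~ Normal(μ,σ), so the p-quantile of ln T is μ + z_p·σ.
ln(7.98) = 2.077 and ln(18.6) = 2.923; z_{0.05} = -1.645, z_{0.25} = -0.6745.
σ = (2.923 − 2.077)/(-0.6745 − (-1.645)) = 0.872.
μ = 2.077 − (-1.645)·0.872 = 3.511.
CV = √(exp(σ²)−1) = √(exp(0.7605)−1) = 1.067.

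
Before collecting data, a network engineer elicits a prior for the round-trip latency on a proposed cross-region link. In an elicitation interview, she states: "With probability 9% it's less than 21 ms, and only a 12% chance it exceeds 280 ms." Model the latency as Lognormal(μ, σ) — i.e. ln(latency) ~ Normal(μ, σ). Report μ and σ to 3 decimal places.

μ ≈ 4.425, σ ≈ 1.030

If T ~ Lognormal(μ,σ) then ln T ~ Normal(μ,σ), so the p-quantile of ln T is μ + z_p·σ.
ln(21) = 3.045 and ln(280) = 5.635; z_{0.09} = -1.341, z_{0.88} = 1.175.
σ = (5.635 − 3.045)/(1.175 − (-1.341)) = 1.030.
μ = 3.045 − (-1.341)·1.030 = 4.425.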